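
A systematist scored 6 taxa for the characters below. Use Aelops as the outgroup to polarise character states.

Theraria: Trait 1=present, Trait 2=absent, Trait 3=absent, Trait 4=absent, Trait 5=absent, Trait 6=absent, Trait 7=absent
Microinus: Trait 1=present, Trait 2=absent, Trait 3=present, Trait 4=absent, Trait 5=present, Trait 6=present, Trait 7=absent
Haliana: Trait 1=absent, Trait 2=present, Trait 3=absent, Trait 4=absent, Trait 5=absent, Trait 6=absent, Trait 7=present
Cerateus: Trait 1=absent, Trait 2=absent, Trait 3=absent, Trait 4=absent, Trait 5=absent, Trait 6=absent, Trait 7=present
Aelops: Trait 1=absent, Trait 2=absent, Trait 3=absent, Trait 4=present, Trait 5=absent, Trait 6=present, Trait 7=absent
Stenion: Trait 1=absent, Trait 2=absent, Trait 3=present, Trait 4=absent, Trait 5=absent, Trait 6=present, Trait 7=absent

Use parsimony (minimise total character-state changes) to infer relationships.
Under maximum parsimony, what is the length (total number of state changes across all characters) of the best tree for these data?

8

Character polarity is set by the outgroup: the derived state is whichever differs from the outgroup's state, so for Trait 4, Trait 6 the derived state is 'absent', and for the remaining characters it is 'present'.
Trait 1 (state 'present') occurs in Microinus and Theraria but conflicts with the nesting implied by the other characters — most parsimoniously interpreted as homoplasy.
Trait 2 (derived state 'present') is unique to Haliana (autapomorphy; uninformative for grouping).
Only Microinus and Stenion show the derived state 'present' for Trait 3, supporting them as a clade.
All ingroup taxa share the derived state 'absent' for Trait 4; it defines the ingroup but does not resolve relationships within it.
Trait 5: derived state 'present' in Microinus only — an autapomorphy, so it tells us nothing about relationships among taxa.
Trait 6: derived state 'absent' in Cerateus, Haliana, and Theraria only — synapomorphy for {Cerateus, Haliana, Theraria}.
Trait 7: derived state 'present' in Cerateus and Haliana only — synapomorphy for {Cerateus, Haliana}.
Most parsimonious ingroup topology: ((Theraria,(Cerateus,Haliana)),(Stenion,Microinus)).
Changes per character on this tree: Trait 1: 2; Trait 2: 1; Trait 3: 1; Trait 4: 1; Trait 5: 1; Trait 6: 1; Trait 7: 1.
Total = 8.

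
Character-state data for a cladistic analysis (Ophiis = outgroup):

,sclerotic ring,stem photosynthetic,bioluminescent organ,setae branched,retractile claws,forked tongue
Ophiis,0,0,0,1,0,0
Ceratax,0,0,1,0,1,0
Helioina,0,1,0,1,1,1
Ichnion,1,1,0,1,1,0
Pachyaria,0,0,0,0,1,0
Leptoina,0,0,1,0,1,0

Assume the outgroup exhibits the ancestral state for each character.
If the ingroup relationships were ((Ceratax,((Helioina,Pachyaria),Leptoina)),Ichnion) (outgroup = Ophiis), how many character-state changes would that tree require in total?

Map each character onto ((Ceratax,((Helioina,Pachyaria),Leptoina)),Ichnion) (rooted by Ophiis) and count the minimum state changes it requires (Fitch parsimony):
sclerotic ring: 1; stem photosynthetic: 2; bioluminescent organ: 2; setae branched: 2; retractile claws: 1; forked tongue: 1.
Total tree length = 9.

9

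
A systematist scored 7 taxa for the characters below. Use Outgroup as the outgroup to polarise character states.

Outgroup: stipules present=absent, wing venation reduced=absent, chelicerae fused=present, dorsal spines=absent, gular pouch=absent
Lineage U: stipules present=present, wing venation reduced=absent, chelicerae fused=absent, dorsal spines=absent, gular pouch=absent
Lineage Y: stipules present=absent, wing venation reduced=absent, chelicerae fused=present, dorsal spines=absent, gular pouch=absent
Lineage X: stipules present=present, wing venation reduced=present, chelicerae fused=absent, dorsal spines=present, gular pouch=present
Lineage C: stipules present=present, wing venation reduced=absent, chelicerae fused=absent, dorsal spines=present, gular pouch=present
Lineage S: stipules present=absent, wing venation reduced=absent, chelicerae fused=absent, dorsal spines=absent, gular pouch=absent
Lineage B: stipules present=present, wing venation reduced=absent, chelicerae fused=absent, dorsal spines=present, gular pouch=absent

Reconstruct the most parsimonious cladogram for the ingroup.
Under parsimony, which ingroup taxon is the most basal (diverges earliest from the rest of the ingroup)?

Character polarity is set by the outgroup: the derived state is whichever differs from the outgroup's state, so for chelicerae fused the derived state is 'absent', and for the remaining characters it is 'present'.
Only Lineage B, Lineage C, Lineage U, and Lineage X show the derived state 'present' for stipules present, supporting them as a clade.
wing venation reduced (derived state 'present') is unique to Lineage X (autapomorphy; uninformative for grouping).
Only Lineage B, Lineage C, Lineage S, Lineage U, and Lineage X show the derived state 'absent' for chelicerae fused, supporting them as a clade.
dorsal spines (derived state 'present') is shared by Lineage B, Lineage C, and Lineage X — a synapomorphy uniting that clade.
Only Lineage C and Lineage X show the derived state 'present' for gular pouch, supporting them as a clade.
Most parsimonious ingroup topology: (((Lineage U,((Lineage X,Lineage C),Lineage B)),Lineage S),Lineage Y).
Lineage Y is sister to the clade containing all other ingroup taxa, so it is the earliest-diverging (most basal) ingroup lineage.

Lineage Y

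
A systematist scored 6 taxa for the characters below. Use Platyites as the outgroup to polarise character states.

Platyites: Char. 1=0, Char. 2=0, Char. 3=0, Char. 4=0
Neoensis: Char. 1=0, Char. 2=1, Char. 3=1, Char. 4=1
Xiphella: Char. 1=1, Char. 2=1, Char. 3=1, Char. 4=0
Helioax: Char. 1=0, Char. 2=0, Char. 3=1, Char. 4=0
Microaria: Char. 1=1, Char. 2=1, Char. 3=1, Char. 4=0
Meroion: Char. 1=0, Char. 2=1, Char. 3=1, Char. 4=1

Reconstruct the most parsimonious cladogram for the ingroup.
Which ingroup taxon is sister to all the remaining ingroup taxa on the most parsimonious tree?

Helioax

The outgroup has state '0' for every character, so '1' is the derived state throughout.
Char. 1 (derived state '1') is shared by Microaria and Xiphella — a synapomorphy uniting that clade.
Only Meroion, Microaria, Neoensis, and Xiphella show the derived state '1' for Char. 2, supporting them as a clade.
All ingroup taxa share the derived state '1' for Char. 3; it defines the ingroup but does not resolve relationships within it.
Char. 4 (derived state '1') is shared by Meroion and Neoensis — a synapomorphy uniting that clade.
Most parsimonious ingroup topology: (((Neoensis,Meroion),(Xiphella,Microaria)),Helioax).
Helioax is sister to the clade containing all other ingroup taxa, so it is the earliest-diverging (most basal) ingroup lineage.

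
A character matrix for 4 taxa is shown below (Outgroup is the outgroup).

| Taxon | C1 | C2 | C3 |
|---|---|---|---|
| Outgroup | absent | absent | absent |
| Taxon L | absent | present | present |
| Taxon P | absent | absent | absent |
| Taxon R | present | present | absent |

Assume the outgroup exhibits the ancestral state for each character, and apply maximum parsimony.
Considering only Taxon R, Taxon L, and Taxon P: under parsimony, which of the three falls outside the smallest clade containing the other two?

The outgroup has state 'absent' for every character, so 'present' is the derived state throughout.
C1 (derived state 'present') is unique to Taxon R (autapomorphy; uninformative for grouping).
Only Taxon L and Taxon R show the derived state 'present' for C2, supporting them as a clade.
C3 (derived state 'present') is unique to Taxon L (autapomorphy; uninformative for grouping).
Most parsimonious ingroup topology: ((Taxon L,Taxon R),Taxon P).
Taxon L and Taxon R share a more recent common ancestor with each other than either does with Taxon P, so Taxon P is the least closely related of the three.

Taxon P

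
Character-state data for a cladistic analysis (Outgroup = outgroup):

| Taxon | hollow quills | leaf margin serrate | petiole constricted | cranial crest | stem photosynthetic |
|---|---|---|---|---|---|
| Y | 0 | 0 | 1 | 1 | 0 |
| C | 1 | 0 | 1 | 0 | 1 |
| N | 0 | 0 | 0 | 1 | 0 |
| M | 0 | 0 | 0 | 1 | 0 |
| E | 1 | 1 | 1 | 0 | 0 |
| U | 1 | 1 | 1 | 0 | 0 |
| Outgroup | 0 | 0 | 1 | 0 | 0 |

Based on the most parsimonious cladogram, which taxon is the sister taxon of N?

Character polarity is set by the outgroup: the derived state is whichever differs from the outgroup's state, so for petiole constricted the derived state is '0', and for the remaining characters it is '1'.
Only C, E, and U show the derived state '1' for hollow quills, supporting them as a clade.
Only E and U show the derived state '1' for leaf margin serrate, supporting them as a clade.
Only M and N show the derived state '0' for petiole constricted, supporting them as a clade.
Only M, N, and Y show the derived state '1' for cranial crest, supporting them as a clade.
stem photosynthetic: derived state '1' in C only — an autapomorphy, so it tells us nothing about relationships among taxa.
Most parsimonious ingroup topology: ((Y,(M,N)),((E,U),C)).
N and M form a cherry on this tree, so they are sister taxa.

M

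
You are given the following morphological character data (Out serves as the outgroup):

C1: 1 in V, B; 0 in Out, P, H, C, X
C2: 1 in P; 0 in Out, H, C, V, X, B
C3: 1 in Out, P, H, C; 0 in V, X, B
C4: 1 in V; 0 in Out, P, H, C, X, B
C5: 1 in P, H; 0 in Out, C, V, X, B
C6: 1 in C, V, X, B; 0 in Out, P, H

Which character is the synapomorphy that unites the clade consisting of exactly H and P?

Character polarity is set by the outgroup: the derived state is whichever differs from the outgroup's state, so for C3 the derived state is '0', and for the remaining characters it is '1'.
Only B and V show the derived state '1' for C1, supporting them as a clade.
C2 (derived state '1') is unique to P (autapomorphy; uninformative for grouping).
Only B, V, and X show the derived state '0' for C3, supporting them as a clade.
C4: derived state '1' in V only — an autapomorphy, so it tells us nothing about relationships among taxa.
C5 (derived state '1') is shared by H and P — a synapomorphy uniting that clade.
C6: derived state '1' in B, C, V, and X only — synapomorphy for {B, C, V, X}.
Most parsimonious ingroup topology: ((P,H),(C,((V,B),X))).
The clade {H, P} is supported by C5: its derived state '1' occurs in exactly those taxa and in no other taxon (including the outgroup).

C5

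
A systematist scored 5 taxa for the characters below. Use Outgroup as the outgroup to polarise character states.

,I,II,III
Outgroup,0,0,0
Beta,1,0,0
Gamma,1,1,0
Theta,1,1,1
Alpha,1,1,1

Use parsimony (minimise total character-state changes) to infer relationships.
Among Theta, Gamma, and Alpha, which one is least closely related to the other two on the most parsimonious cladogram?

The outgroup has state '0' for every character, so '1' is the derived state throughout.
All ingroup taxa share the derived state '1' for I; it defines the ingroup but does not resolve relationships within it.
II: derived state '1' in Alpha, Gamma, and Theta only — synapomorphy for {Alpha, Gamma, Theta}.
III (derived state '1') is shared by Alpha and Theta — a synapomorphy uniting that clade.
Most parsimonious ingroup topology: (Beta,(Gamma,(Theta,Alpha))).
Theta and Alpha share a more recent common ancestor with each other than either does with Gamma, so Gamma is the least closely related of the three.

Gamma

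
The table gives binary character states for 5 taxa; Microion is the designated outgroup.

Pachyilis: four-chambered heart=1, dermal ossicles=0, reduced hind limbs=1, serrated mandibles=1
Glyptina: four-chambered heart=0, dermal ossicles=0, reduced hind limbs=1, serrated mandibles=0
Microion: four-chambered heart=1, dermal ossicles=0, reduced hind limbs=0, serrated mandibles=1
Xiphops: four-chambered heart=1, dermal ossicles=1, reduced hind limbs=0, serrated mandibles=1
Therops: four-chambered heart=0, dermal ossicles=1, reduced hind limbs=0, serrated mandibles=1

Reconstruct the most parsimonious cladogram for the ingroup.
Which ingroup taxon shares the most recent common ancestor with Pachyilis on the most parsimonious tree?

Glyptina

Character polarity is set by the outgroup: the derived state is whichever differs from the outgroup's state, so for four-chambered heart, serrated mandibles the derived state is '0', and for the remaining characters it is '1'.
four-chambered heart (state '0') occurs in Glyptina and Therops but conflicts with the nesting implied by the other characters — most parsimoniously interpreted as homoplasy.
Only Therops and Xiphops show the derived state '1' for dermal ossicles, supporting them as a clade.
reduced hind limbs (derived state '1') is shared by Glyptina and Pachyilis — a synapomorphy uniting that clade.
serrated mandibles (derived state '0') is unique to Glyptina (autapomorphy; uninformative for grouping).
Most parsimonious ingroup topology: ((Glyptina,Pachyilis),(Therops,Xiphops)).
Pachyilis and Glyptina form a cherry on this tree, so they are sister taxa.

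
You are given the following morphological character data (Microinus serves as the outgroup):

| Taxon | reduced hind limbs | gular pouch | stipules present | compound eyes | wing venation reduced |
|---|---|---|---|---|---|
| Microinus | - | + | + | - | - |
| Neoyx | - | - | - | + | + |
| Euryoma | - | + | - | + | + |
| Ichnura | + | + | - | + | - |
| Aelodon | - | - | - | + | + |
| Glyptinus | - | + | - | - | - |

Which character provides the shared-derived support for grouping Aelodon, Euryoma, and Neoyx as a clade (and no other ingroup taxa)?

wing venation reduced

Character polarity is set by the outgroup: the derived state is whichever differs from the outgroup's state, so for gular pouch, stipules present the derived state is '-', and for the remaining characters it is '+'.
reduced hind limbs (derived state '+') is unique to Ichnura (autapomorphy; uninformative for grouping).
gular pouch: derived state '-' in Aelodon and Neoyx only — synapomorphy for {Aelodon, Neoyx}.
stipules present (derived state '-') is shared by all ingroup taxa — unites the whole ingroup.
compound eyes (derived state '+') is shared by Aelodon, Euryoma, Ichnura, and Neoyx — a synapomorphy uniting that clade.
wing venation reduced: derived state '+' in Aelodon, Euryoma, and Neoyx only — synapomorphy for {Aelodon, Euryoma, Neoyx}.
Most parsimonious ingroup topology: ((((Neoyx,Aelodon),Euryoma),Ichnura),Glyptinus).
The clade {Aelodon, Euryoma, Neoyx} is supported by wing venation reduced: its derived state '+' occurs in exactly those taxa and in no other taxon (including the outgroup).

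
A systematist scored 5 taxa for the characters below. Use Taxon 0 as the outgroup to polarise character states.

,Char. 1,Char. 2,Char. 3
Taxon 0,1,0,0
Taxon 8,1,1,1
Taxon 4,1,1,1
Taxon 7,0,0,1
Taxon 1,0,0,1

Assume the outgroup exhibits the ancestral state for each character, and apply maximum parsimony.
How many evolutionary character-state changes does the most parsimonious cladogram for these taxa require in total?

3

Character polarity is set by the outgroup: the derived state is whichever differs from the outgroup's state, so for Char. 1 the derived state is '0', and for the remaining characters it is '1'.
Only Taxon 1 and Taxon 7 show the derived state '0' for Char. 1, supporting them as a clade.
Only Taxon 4 and Taxon 8 show the derived state '1' for Char. 2, supporting them as a clade.
Char. 3 (derived state '1') is shared by all ingroup taxa — unites the whole ingroup.
Most parsimonious ingroup topology: ((Taxon 8,Taxon 4),(Taxon 7,Taxon 1)).
Changes per character on this tree: Char. 1: 1; Char. 2: 1; Char. 3: 1.
Total = 3.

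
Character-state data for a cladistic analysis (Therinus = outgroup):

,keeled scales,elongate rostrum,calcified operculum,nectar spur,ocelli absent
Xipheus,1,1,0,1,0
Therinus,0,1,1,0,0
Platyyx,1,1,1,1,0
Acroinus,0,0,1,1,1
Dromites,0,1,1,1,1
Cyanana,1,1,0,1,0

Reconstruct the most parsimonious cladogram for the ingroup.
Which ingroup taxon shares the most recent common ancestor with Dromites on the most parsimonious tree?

Acroinus

Character polarity is set by the outgroup: the derived state is whichever differs from the outgroup's state, so for elongate rostrum, calcified operculum the derived state is '0', and for the remaining characters it is '1'.
Only Cyanana, Platyyx, and Xipheus show the derived state '1' for keeled scales, supporting them as a clade.
elongate rostrum: derived state '0' in Acroinus only — an autapomorphy, so it tells us nothing about relationships among taxa.
calcified operculum (derived state '0') is shared by Cyanana and Xipheus — a synapomorphy uniting that clade.
nectar spur (derived state '1') is shared by all ingroup taxa — unites the whole ingroup.
ocelli absent: derived state '1' in Acroinus and Dromites only — synapomorphy for {Acroinus, Dromites}.
Most parsimonious ingroup topology: ((Platyyx,(Xipheus,Cyanana)),(Dromites,Acroinus)).
Dromites and Acroinus form a cherry on this tree, so they are sister taxa.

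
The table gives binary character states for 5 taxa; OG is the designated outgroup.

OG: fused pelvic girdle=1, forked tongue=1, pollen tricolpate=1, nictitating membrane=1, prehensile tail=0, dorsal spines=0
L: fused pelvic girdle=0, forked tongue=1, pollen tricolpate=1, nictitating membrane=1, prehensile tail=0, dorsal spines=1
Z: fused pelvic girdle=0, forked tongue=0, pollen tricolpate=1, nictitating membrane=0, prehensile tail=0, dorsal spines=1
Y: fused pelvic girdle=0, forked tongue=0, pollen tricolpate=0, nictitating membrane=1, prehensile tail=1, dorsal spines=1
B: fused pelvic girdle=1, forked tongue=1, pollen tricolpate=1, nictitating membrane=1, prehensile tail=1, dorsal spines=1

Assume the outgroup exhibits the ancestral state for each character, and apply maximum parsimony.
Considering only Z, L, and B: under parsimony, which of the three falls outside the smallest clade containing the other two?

Character polarity is set by the outgroup: the derived state is whichever differs from the outgroup's state, so for fused pelvic girdle, forked tongue, pollen tricolpate, nictitating membrane the derived state is '0', and for the remaining characters it is '1'.
fused pelvic girdle: derived state '0' in L, Y, and Z only — synapomorphy for {L, Y, Z}.
forked tongue: derived state '0' in Y and Z only — synapomorphy for {Y, Z}.
pollen tricolpate (derived state '0') is unique to Y (autapomorphy; uninformative for grouping).
nictitating membrane: derived state '0' in Z only — an autapomorphy, so it tells us nothing about relationships among taxa.
prehensile tail groups B and Y, which is incompatible with the clades supported by the remaining characters; treating it as convergent (homoplasy) costs fewer steps than any alternative tree.
All ingroup taxa share the derived state '1' for dorsal spines; it defines the ingroup but does not resolve relationships within it.
Most parsimonious ingroup topology: ((L,(Z,Y)),B).
Z and L share a more recent common ancestor with each other than either does with B, so B is the least closely related of the three.

B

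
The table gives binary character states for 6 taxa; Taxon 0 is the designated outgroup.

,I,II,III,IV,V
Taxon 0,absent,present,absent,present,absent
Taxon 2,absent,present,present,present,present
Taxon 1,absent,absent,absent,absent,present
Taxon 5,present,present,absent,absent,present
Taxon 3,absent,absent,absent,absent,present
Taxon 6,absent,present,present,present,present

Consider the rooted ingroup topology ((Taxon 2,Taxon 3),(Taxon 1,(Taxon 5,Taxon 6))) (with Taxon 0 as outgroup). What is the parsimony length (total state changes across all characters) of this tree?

Map each character onto ((Taxon 2,Taxon 3),(Taxon 1,(Taxon 5,Taxon 6))) (rooted by Taxon 0) and count the minimum state changes it requires (Fitch parsimony):
I: 1; II: 2; III: 2; IV: 3; V: 1.
Total tree length = 9.

9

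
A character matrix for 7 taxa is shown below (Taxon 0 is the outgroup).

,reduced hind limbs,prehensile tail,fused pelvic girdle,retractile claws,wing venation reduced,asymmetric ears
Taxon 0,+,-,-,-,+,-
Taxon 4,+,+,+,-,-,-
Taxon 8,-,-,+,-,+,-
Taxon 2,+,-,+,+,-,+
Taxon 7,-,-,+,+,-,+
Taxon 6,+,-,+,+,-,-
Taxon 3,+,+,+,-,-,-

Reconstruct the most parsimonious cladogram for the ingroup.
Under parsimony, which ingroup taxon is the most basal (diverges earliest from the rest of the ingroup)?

Taxon 8

Character polarity is set by the outgroup: the derived state is whichever differs from the outgroup's state, so for reduced hind limbs, wing venation reduced the derived state is '-', and for the remaining characters it is '+'.
reduced hind limbs (state '-') occurs in Taxon 7 and Taxon 8 but conflicts with the nesting implied by the other characters — most parsimoniously interpreted as homoplasy.
prehensile tail (derived state '+') is shared by Taxon 3 and Taxon 4 — a synapomorphy uniting that clade.
All ingroup taxa share the derived state '+' for fused pelvic girdle; it defines the ingroup but does not resolve relationships within it.
retractile claws: derived state '+' in Taxon 2, Taxon 6, and Taxon 7 only — synapomorphy for {Taxon 2, Taxon 6, Taxon 7}.
Only Taxon 2, Taxon 3, Taxon 4, Taxon 6, and Taxon 7 show the derived state '-' for wing venation reduced, supporting them as a clade.
asymmetric ears: derived state '+' in Taxon 2 and Taxon 7 only — synapomorphy for {Taxon 2, Taxon 7}.
Most parsimonious ingroup topology: (((Taxon 4,Taxon 3),((Taxon 2,Taxon 7),Taxon 6)),Taxon 8).
Taxon 8 is sister to the clade containing all other ingroup taxa, so it is the earliest-diverging (most basal) ingroup lineage.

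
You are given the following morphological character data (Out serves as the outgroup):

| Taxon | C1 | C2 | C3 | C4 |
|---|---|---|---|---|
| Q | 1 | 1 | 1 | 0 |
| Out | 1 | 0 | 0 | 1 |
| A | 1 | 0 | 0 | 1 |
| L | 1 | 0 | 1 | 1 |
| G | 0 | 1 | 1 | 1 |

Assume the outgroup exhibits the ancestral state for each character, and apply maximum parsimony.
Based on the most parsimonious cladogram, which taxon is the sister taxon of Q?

G

Character polarity is set by the outgroup: the derived state is whichever differs from the outgroup's state, so for C1, C4 the derived state is '0', and for the remaining characters it is '1'.
C1: derived state '0' in G only — an autapomorphy, so it tells us nothing about relationships among taxa.
C2 (derived state '1') is shared by G and Q — a synapomorphy uniting that clade.
C3: derived state '1' in G, L, and Q only — synapomorphy for {G, L, Q}.
C4 (derived state '0') is unique to Q (autapomorphy; uninformative for grouping).
Most parsimonious ingroup topology: (A,(L,(G,Q))).
Q and G form a cherry on this tree, so they are sister taxa.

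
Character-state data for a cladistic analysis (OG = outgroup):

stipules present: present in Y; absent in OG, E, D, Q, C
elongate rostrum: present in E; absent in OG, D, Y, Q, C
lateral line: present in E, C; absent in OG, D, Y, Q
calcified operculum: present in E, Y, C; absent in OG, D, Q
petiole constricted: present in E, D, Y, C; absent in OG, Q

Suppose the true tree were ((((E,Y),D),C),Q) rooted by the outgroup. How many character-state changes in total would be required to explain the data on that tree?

7

Map each character onto ((((E,Y),D),C),Q) (rooted by OG) and count the minimum state changes it requires (Fitch parsimony):
stipules present: 1; elongate rostrum: 1; lateral line: 2; calcified operculum: 2; petiole constricted: 1.
Total tree length = 7.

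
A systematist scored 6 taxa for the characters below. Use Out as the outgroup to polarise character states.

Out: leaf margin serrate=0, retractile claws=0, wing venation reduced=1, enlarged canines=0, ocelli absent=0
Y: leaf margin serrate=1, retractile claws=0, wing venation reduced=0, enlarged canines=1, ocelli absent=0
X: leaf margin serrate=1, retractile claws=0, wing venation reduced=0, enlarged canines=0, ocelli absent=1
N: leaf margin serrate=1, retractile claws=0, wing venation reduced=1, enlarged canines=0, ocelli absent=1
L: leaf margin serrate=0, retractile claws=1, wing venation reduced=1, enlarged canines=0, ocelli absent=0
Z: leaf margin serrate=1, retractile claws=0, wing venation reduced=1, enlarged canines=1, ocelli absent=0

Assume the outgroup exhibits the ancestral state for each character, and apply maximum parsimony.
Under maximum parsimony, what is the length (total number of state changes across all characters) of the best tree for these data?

Character polarity is set by the outgroup: the derived state is whichever differs from the outgroup's state, so for wing venation reduced the derived state is '0', and for the remaining characters it is '1'.
leaf margin serrate: derived state '1' in N, X, Y, and Z only — synapomorphy for {N, X, Y, Z}.
retractile claws (derived state '1') is unique to L (autapomorphy; uninformative for grouping).
wing venation reduced groups X and Y, which is incompatible with the clades supported by the remaining characters; treating it as convergent (homoplasy) costs fewer steps than any alternative tree.
Only Y and Z show the derived state '1' for enlarged canines, supporting them as a clade.
Only N and X show the derived state '1' for ocelli absent, supporting them as a clade.
Most parsimonious ingroup topology: (((Y,Z),(X,N)),L).
Changes per character on this tree: leaf margin serrate: 1; retractile claws: 1; wing venation reduced: 2; enlarged canines: 1; ocelli absent: 1.
Total = 6.

6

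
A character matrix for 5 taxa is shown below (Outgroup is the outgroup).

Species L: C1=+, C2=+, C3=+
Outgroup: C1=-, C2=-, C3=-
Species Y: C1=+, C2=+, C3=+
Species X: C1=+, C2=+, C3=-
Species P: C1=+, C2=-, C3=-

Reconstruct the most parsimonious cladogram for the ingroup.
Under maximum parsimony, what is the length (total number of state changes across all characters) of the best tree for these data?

The outgroup has state '-' for every character, so '+' is the derived state throughout.
All ingroup taxa share the derived state '+' for C1; it defines the ingroup but does not resolve relationships within it.
C2 (derived state '+') is shared by Species L, Species X, and Species Y — a synapomorphy uniting that clade.
Only Species L and Species Y show the derived state '+' for C3, supporting them as a clade.
Most parsimonious ingroup topology: (((Species L,Species Y),Species X),Species P).
Changes per character on this tree: C1: 1; C2: 1; C3: 1.
Total = 3.

3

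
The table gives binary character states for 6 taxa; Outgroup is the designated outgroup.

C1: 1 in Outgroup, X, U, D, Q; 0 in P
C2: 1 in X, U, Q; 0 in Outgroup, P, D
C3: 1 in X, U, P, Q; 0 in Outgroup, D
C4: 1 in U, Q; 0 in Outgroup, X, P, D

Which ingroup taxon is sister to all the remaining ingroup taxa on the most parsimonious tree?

D

Character polarity is set by the outgroup: the derived state is whichever differs from the outgroup's state, so for C1 the derived state is '0', and for the remaining characters it is '1'.
C1: derived state '0' in P only — an autapomorphy, so it tells us nothing about relationships among taxa.
Only Q, U, and X show the derived state '1' for C2, supporting them as a clade.
Only P, Q, U, and X show the derived state '1' for C3, supporting them as a clade.
C4: derived state '1' in Q and U only — synapomorphy for {Q, U}.
Most parsimonious ingroup topology: (((X,(U,Q)),P),D).
D is sister to the clade containing all other ingroup taxa, so it is the earliest-diverging (most basal) ingroup lineage.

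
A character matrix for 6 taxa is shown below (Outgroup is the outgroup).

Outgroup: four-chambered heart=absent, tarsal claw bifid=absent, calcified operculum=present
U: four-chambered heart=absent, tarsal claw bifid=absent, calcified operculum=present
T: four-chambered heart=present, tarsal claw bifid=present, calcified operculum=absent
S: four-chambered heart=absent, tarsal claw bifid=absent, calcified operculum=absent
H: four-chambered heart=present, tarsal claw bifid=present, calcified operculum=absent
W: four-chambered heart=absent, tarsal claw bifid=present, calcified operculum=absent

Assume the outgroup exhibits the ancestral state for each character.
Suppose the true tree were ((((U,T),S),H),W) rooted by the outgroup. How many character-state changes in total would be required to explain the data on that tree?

7

Map each character onto ((((U,T),S),H),W) (rooted by Outgroup) and count the minimum state changes it requires (Fitch parsimony):
four-chambered heart: 2; tarsal claw bifid: 3; calcified operculum: 2.
Total tree length = 7.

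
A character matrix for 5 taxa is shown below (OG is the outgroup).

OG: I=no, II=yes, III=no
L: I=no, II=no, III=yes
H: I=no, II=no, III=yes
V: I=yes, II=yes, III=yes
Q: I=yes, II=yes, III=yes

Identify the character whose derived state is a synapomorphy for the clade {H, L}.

II

Character polarity is set by the outgroup: the derived state is whichever differs from the outgroup's state, so for II the derived state is 'no', and for the remaining characters it is 'yes'.
I (derived state 'yes') is shared by Q and V — a synapomorphy uniting that clade.
II: derived state 'no' in H and L only — synapomorphy for {H, L}.
All ingroup taxa share the derived state 'yes' for III; it defines the ingroup but does not resolve relationships within it.
Most parsimonious ingroup topology: ((L,H),(V,Q)).
The clade {H, L} is supported by II: its derived state 'no' occurs in exactly those taxa and in no other taxon (including the outgroup).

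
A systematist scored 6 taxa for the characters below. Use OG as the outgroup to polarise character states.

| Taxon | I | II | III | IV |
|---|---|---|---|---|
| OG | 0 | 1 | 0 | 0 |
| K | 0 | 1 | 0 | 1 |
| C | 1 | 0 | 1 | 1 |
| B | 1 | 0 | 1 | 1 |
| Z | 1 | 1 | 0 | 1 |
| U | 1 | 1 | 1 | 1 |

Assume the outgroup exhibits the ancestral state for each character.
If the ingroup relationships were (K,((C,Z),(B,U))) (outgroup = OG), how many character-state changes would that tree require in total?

Map each character onto (K,((C,Z),(B,U))) (rooted by OG) and count the minimum state changes it requires (Fitch parsimony):
I: 1; II: 2; III: 2; IV: 1.
Total tree length = 6.

6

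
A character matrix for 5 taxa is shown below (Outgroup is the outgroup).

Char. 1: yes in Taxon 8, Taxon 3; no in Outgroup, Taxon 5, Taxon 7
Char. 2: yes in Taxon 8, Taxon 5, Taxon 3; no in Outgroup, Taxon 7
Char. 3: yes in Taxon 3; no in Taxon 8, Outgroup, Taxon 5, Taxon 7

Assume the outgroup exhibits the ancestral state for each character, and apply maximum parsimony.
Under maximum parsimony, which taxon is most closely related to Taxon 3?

The outgroup has state 'no' for every character, so 'yes' is the derived state throughout.
Char. 1 (derived state 'yes') is shared by Taxon 3 and Taxon 8 — a synapomorphy uniting that clade.
Char. 2 (derived state 'yes') is shared by Taxon 3, Taxon 5, and Taxon 8 — a synapomorphy uniting that clade.
Char. 3: derived state 'yes' in Taxon 3 only — an autapomorphy, so it tells us nothing about relationships among taxa.
Most parsimonious ingroup topology: (Taxon 7,(Taxon 5,(Taxon 8,Taxon 3))).
Taxon 3 and Taxon 8 form a cherry on this tree, so they are sister taxa.

Taxon 8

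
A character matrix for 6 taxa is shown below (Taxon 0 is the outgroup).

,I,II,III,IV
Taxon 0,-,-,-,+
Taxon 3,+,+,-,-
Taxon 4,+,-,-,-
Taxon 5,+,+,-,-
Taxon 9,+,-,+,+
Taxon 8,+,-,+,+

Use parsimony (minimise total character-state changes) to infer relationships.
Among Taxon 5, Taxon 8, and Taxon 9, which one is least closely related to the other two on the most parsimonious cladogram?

Taxon 5

Character polarity is set by the outgroup: the derived state is whichever differs from the outgroup's state, so for IV the derived state is '-', and for the remaining characters it is '+'.
All ingroup taxa share the derived state '+' for I; it defines the ingroup but does not resolve relationships within it.
Only Taxon 3 and Taxon 5 show the derived state '+' for II, supporting them as a clade.
III: derived state '+' in Taxon 8 and Taxon 9 only — synapomorphy for {Taxon 8, Taxon 9}.
IV (derived state '-') is shared by Taxon 3, Taxon 4, and Taxon 5 — a synapomorphy uniting that clade.
Most parsimonious ingroup topology: (((Taxon 3,Taxon 5),Taxon 4),(Taxon 9,Taxon 8)).
Taxon 8 and Taxon 9 share a more recent common ancestor with each other than either does with Taxon 5, so Taxon 5 is the least closely related of the three.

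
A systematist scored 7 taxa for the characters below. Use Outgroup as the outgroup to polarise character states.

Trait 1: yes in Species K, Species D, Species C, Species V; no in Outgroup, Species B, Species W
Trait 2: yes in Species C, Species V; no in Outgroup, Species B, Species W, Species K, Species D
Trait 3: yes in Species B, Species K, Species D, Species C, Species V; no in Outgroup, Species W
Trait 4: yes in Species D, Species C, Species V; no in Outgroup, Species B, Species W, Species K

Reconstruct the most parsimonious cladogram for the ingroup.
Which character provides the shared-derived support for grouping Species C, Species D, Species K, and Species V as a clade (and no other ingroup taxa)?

The outgroup has state 'no' for every character, so 'yes' is the derived state throughout.
Trait 1 (derived state 'yes') is shared by Species C, Species D, Species K, and Species V — a synapomorphy uniting that clade.
Only Species C and Species V show the derived state 'yes' for Trait 2, supporting them as a clade.
Trait 3 (derived state 'yes') is shared by Species B, Species C, Species D, Species K, and Species V — a synapomorphy uniting that clade.
Trait 4 (derived state 'yes') is shared by Species C, Species D, and Species V — a synapomorphy uniting that clade.
Most parsimonious ingroup topology: ((Species B,(Species K,(Species D,(Species C,Species V)))),Species W).
The clade {Species C, Species D, Species K, Species V} is supported by Trait 1: its derived state 'yes' occurs in exactly those taxa and in no other taxon (including the outgroup).

Trait 1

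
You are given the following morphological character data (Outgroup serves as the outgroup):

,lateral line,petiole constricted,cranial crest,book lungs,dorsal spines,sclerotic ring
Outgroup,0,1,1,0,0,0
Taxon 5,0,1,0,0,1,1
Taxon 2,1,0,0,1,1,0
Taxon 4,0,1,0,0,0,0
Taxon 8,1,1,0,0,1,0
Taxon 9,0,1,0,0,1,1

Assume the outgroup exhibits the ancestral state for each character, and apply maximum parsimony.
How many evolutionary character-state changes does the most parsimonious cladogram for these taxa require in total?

Character polarity is set by the outgroup: the derived state is whichever differs from the outgroup's state, so for petiole constricted, cranial crest the derived state is '0', and for the remaining characters it is '1'.
Only Taxon 2 and Taxon 8 show the derived state '1' for lateral line, supporting them as a clade.
petiole constricted (derived state '0') is unique to Taxon 2 (autapomorphy; uninformative for grouping).
All ingroup taxa share the derived state '0' for cranial crest; it defines the ingroup but does not resolve relationships within it.
book lungs (derived state '1') is unique to Taxon 2 (autapomorphy; uninformative for grouping).
dorsal spines (derived state '1') is shared by Taxon 2, Taxon 5, Taxon 8, and Taxon 9 — a synapomorphy uniting that clade.
Only Taxon 5 and Taxon 9 show the derived state '1' for sclerotic ring, supporting them as a clade.
Most parsimonious ingroup topology: (((Taxon 5,Taxon 9),(Taxon 2,Taxon 8)),Taxon 4).
Changes per character on this tree: lateral line: 1; petiole constricted: 1; cranial crest: 1; book lungs: 1; dorsal spines: 1; sclerotic ring: 1.
Total = 6.

6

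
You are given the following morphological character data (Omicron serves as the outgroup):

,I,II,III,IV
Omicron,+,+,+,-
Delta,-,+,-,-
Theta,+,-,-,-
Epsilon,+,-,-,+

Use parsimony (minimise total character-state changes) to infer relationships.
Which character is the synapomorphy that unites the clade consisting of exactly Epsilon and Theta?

Character polarity is set by the outgroup: the derived state is whichever differs from the outgroup's state, so for I, II, III the derived state is '-', and for the remaining characters it is '+'.
I: derived state '-' in Delta only — an autapomorphy, so it tells us nothing about relationships among taxa.
Only Epsilon and Theta show the derived state '-' for II, supporting them as a clade.
III (derived state '-') is shared by all ingroup taxa — unites the whole ingroup.
IV: derived state '+' in Epsilon only — an autapomorphy, so it tells us nothing about relationships among taxa.
Most parsimonious ingroup topology: (Delta,(Theta,Epsilon)).
The clade {Epsilon, Theta} is supported by II: its derived state '-' occurs in exactly those taxa and in no other taxon (including the outgroup).

II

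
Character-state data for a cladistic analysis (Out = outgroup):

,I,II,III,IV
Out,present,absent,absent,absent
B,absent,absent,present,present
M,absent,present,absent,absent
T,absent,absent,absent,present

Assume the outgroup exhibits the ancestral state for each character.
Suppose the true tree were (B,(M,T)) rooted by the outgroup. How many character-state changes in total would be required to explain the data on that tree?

5

Map each character onto (B,(M,T)) (rooted by Out) and count the minimum state changes it requires (Fitch parsimony):
I: 1; II: 1; III: 1; IV: 2.
Total tree length = 5.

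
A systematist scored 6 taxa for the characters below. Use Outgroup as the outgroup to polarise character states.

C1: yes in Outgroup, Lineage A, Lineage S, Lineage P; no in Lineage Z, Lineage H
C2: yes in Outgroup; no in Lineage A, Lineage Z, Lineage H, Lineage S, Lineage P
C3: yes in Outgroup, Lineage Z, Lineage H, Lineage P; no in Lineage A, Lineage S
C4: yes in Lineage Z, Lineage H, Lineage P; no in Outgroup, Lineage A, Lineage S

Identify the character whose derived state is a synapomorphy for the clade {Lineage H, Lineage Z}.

Character polarity is set by the outgroup: the derived state is whichever differs from the outgroup's state, so for C1, C2, C3 the derived state is 'no', and for the remaining characters it is 'yes'.
C1: derived state 'no' in Lineage H and Lineage Z only — synapomorphy for {Lineage H, Lineage Z}.
All ingroup taxa share the derived state 'no' for C2; it defines the ingroup but does not resolve relationships within it.
C3 (derived state 'no') is shared by Lineage A and Lineage S — a synapomorphy uniting that clade.
C4 (derived state 'yes') is shared by Lineage H, Lineage P, and Lineage Z — a synapomorphy uniting that clade.
Most parsimonious ingroup topology: ((Lineage A,Lineage S),((Lineage Z,Lineage H),Lineage P)).
The clade {Lineage H, Lineage Z} is supported by C1: its derived state 'no' occurs in exactly those taxa and in no other taxon (including the outgroup).

C1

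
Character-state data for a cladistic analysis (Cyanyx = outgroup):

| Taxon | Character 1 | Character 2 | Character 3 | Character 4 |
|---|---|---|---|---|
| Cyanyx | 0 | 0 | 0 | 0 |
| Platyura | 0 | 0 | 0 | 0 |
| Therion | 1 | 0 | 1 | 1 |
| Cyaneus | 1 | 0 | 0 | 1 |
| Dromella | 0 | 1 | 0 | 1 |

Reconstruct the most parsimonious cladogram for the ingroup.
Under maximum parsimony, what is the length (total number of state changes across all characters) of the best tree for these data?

The outgroup has state '0' for every character, so '1' is the derived state throughout.
Character 1: derived state '1' in Cyaneus and Therion only — synapomorphy for {Cyaneus, Therion}.
Character 2: derived state '1' in Dromella only — an autapomorphy, so it tells us nothing about relationships among taxa.
Character 3: derived state '1' in Therion only — an autapomorphy, so it tells us nothing about relationships among taxa.
Character 4: derived state '1' in Cyaneus, Dromella, and Therion only — synapomorphy for {Cyaneus, Dromella, Therion}.
Most parsimonious ingroup topology: (((Cyaneus,Therion),Dromella),Platyura).
Changes per character on this tree: Character 1: 1; Character 2: 1; Character 3: 1; Character 4: 1.
Total = 4.

4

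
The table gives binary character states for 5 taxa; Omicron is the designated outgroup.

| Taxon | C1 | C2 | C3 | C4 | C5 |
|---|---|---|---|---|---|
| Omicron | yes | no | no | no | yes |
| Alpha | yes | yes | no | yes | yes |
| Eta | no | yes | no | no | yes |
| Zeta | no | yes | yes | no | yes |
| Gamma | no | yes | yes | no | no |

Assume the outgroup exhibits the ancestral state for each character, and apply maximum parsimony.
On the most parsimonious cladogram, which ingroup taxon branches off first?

Character polarity is set by the outgroup: the derived state is whichever differs from the outgroup's state, so for C1, C5 the derived state is 'no', and for the remaining characters it is 'yes'.
Only Eta, Gamma, and Zeta show the derived state 'no' for C1, supporting them as a clade.
C2 (derived state 'yes') is shared by all ingroup taxa — unites the whole ingroup.
C3: derived state 'yes' in Gamma and Zeta only — synapomorphy for {Gamma, Zeta}.
C4: derived state 'yes' in Alpha only — an autapomorphy, so it tells us nothing about relationships among taxa.
C5 (derived state 'no') is unique to Gamma (autapomorphy; uninformative for grouping).
Most parsimonious ingroup topology: (Alpha,(Eta,(Gamma,Zeta))).
Alpha is sister to the clade containing all other ingroup taxa, so it is the earliest-diverging (most basal) ingroup lineage.

Alpha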